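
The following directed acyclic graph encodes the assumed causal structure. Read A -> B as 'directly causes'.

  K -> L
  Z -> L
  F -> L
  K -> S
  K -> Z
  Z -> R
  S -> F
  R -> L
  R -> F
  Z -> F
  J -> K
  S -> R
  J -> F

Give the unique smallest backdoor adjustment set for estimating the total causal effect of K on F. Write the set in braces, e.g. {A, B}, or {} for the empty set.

Variables eligible for adjustment (non-descendants of K, excluding K and F): {J}.
Backdoor paths from K to F:
  P1: K <- J -> F
The empty set is not sufficient: P1 (K <- J -> F) has no collider blocking it and no conditioned non-collider, so it is open.
Try {J}:
  P1: blocked at fork node J ∈ conditioning set.
{J} contains no descendant of K and blocks every backdoor path.
{J} is the unique smallest valid adjustment set.

{J}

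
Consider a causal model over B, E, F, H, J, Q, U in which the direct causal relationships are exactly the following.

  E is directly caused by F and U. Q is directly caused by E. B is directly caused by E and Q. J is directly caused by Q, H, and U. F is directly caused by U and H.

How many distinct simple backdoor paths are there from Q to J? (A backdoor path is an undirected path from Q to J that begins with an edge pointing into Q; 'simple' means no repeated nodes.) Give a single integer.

4

A backdoor path from Q to J is any simple undirected path whose first edge points into Q (i.e. leaves Q via a parent).
Parents of Q: {E}.
Enumerating:
  P1: Q <- E <- U -> F <- H -> J
  P2: Q <- E <- U -> J
  P3: Q <- E <- F <- H -> J
  P4: Q <- E <- F <- U -> J
That exhausts the simple backdoor paths. Count: 4.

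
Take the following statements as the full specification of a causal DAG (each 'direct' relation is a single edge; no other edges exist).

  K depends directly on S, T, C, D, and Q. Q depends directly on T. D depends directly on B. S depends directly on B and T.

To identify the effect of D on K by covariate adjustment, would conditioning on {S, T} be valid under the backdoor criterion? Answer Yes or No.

Backdoor paths from D to K (paths whose first edge points into D):
  P1: D <- B -> S <- T -> Q -> K
  P2: D <- B -> S <- T -> K
  P3: D <- B -> S -> K
Condition 1 (no descendant of D in the set): holds — descendants of D are {K}; none are in {S, T}.
Condition 2 (every backdoor path blocked by {S, T}):
  P1: blocked at fork node T ∈ conditioning set.
  P2: blocked at fork node T ∈ conditioning set.
  P3: blocked at chain node S ∈ conditioning set.
{S, T} satisfies the backdoor criterion.

Yes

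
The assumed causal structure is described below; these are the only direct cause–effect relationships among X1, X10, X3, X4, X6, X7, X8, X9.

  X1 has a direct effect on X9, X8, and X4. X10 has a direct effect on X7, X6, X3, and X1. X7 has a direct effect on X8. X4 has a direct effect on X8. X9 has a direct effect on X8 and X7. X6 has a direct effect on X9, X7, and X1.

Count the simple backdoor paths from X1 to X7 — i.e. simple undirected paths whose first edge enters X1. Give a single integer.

A backdoor path from X1 to X7 is any simple undirected path whose first edge points into X1 (i.e. leaves X1 via a parent).
Parents of X1: {X10, X6}.
Enumerating:
  P1: X1 <- X10 -> X6 -> X9 -> X7
  P2: X1 <- X10 -> X6 -> X9 -> X8 <- X7
  P3: X1 <- X10 -> X6 -> X7
  P4: X1 <- X10 -> X7
  P5: X1 <- X6 <- X10 -> X7
  P6: X1 <- X6 -> X9 -> X7
  P7: X1 <- X6 -> X9 -> X8 <- X7
  P8: X1 <- X6 -> X7
That exhausts the simple backdoor paths. Count: 8.

8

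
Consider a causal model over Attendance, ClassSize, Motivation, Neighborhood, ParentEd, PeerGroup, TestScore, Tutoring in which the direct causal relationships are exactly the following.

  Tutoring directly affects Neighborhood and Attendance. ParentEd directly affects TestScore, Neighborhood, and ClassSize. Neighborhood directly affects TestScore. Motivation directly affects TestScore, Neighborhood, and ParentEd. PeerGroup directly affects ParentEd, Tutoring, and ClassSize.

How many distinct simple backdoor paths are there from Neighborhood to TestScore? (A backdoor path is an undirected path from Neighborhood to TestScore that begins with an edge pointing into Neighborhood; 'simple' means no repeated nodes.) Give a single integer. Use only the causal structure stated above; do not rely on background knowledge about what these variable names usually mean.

A backdoor path from Neighborhood to TestScore is any simple undirected path whose first edge points into Neighborhood (i.e. leaves Neighborhood via a parent).
Parents of Neighborhood: {Motivation, ParentEd, Tutoring}.
Enumerating:
  P1: Neighborhood <- Tutoring <- PeerGroup -> ParentEd <- Motivation -> TestScore
  P2: Neighborhood <- Tutoring <- PeerGroup -> ParentEd -> TestScore
  P3: Neighborhood <- Tutoring <- PeerGroup -> ClassSize <- ParentEd <- Motivation -> TestScore
  P4: Neighborhood <- Tutoring <- PeerGroup -> ClassSize <- ParentEd -> TestScore
  P5: Neighborhood <- Motivation -> ParentEd -> TestScore
  P6: Neighborhood <- Motivation -> TestScore
  P7: Neighborhood <- ParentEd <- Motivation -> TestScore
  P8: Neighborhood <- ParentEd -> TestScore
That exhausts the simple backdoor paths. Count: 8.

8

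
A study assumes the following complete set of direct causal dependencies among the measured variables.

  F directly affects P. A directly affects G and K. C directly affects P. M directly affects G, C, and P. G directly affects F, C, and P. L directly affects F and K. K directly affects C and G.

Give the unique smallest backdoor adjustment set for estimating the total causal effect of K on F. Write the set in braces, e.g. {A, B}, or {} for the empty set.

Variables eligible for adjustment (non-descendants of K, excluding K and F): {A, L, M}.
Backdoor paths from K to F:
  P1: K <- L -> F
  P2: K <- A -> G <- M -> C -> P <- F
  P3: K <- A -> G <- M -> P <- F
  P4: K <- A -> G -> F
  P5: K <- A -> G -> C <- M -> P <- F
  P6: K <- A -> G -> C -> P <- F
  P7: K <- A -> G -> P <- F
The empty set is not sufficient: P1 (K <- L -> F) has no collider blocking it and no conditioned non-collider, so it is open.
Try {A, L}:
  P1: blocked at fork node L ∈ conditioning set.
  P2: blocked at fork node A ∈ conditioning set.
  P3: blocked at fork node A ∈ conditioning set.
  P4: blocked at fork node A ∈ conditioning set.
  P5: blocked at fork node A ∈ conditioning set.
  P6: blocked at fork node A ∈ conditioning set.
  P7: blocked at fork node A ∈ conditioning set.
{A, L} contains no descendant of K and blocks every backdoor path.
Every element of {A, L} is needed (dropping A leaves P4 open; dropping L leaves P1 open), so no proper subset is valid.
Among all size-2 subsets of the eligible variables, only {A, L} blocks every backdoor path, so it is the unique smallest valid adjustment set.

{A, L}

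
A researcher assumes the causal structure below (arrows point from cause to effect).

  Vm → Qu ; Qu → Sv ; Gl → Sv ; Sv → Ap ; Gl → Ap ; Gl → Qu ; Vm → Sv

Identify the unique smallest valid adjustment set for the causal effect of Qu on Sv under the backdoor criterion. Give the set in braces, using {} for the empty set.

Variables eligible for adjustment (non-descendants of Qu, excluding Qu and Sv): {Gl, Vm}.
Backdoor paths from Qu to Sv:
  P1: Qu <- Gl -> Sv
  P2: Qu <- Gl -> Ap <- Sv
  P3: Qu <- Vm -> Sv
The empty set is not sufficient: P1 (Qu <- Gl -> Sv) has no collider blocking it and no conditioned non-collider, so it is open.
Try {Gl, Vm}:
  P1: blocked at fork node Gl ∈ conditioning set.
  P2: blocked at fork node Gl ∈ conditioning set.
  P3: blocked at fork node Vm ∈ conditioning set.
{Gl, Vm} contains no descendant of Qu and blocks every backdoor path.
Every element of {Gl, Vm} is needed (dropping Gl leaves P1 open; dropping Vm leaves P3 open), so no proper subset is valid.
Among all size-2 subsets of the eligible variables, only {Gl, Vm} blocks every backdoor path, so it is the unique smallest valid adjustment set.

{Gl, Vm}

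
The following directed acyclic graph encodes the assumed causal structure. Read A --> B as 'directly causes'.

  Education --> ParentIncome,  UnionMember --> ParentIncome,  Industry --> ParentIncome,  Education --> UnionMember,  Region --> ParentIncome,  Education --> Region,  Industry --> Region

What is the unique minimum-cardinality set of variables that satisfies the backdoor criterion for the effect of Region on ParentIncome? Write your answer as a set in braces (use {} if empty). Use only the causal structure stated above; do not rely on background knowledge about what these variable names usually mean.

Variables eligible for adjustment (non-descendants of Region, excluding Region and ParentIncome): {Education, Industry, UnionMember}.
Backdoor paths from Region to ParentIncome:
  P1: Region <- Education -> UnionMember -> ParentIncome
  P2: Region <- Education -> ParentIncome
  P3: Region <- Industry -> ParentIncome
The empty set is not sufficient: P1 (Region <- Education -> UnionMember -> ParentIncome) has no collider blocking it and no conditioned non-collider, so it is open.
Try {Education, Industry}:
  P1: blocked at fork node Education ∈ conditioning set.
  P2: blocked at fork node Education ∈ conditioning set.
  P3: blocked at fork node Industry ∈ conditioning set.
{Education, Industry} contains no descendant of Region and blocks every backdoor path.
Every element of {Education, Industry} is needed (dropping Education leaves P1 open; dropping Industry leaves P3 open), so no proper subset is valid.
Among all size-2 subsets of the eligible variables, only {Education, Industry} blocks every backdoor path, so it is the unique smallest valid adjustment set.

{Education, Industry}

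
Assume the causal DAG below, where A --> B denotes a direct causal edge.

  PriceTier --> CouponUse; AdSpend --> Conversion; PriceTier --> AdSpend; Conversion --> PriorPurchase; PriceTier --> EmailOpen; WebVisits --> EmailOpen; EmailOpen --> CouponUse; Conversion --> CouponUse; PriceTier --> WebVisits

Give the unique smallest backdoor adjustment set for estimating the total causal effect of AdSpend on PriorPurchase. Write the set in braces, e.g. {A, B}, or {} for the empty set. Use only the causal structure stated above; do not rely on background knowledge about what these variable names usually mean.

{}

Variables eligible for adjustment (non-descendants of AdSpend, excluding AdSpend and PriorPurchase): {EmailOpen, PriceTier, WebVisits}.
Backdoor paths from AdSpend to PriorPurchase:
  P1: AdSpend <- PriceTier -> WebVisits -> EmailOpen -> CouponUse <- Conversion -> PriorPurchase
  P2: AdSpend <- PriceTier -> EmailOpen -> CouponUse <- Conversion -> PriorPurchase
  P3: AdSpend <- PriceTier -> CouponUse <- Conversion -> PriorPurchase
Each backdoor path contains an unconditioned collider, so every path is already blocked with the empty conditioning set:
  P1: blocked at collider CouponUse (neither it nor any descendant is in the conditioning set).
  P2: blocked at collider CouponUse (neither it nor any descendant is in the conditioning set).
  P3: blocked at collider CouponUse (neither it nor any descendant is in the conditioning set).
The empty set is therefore the unique smallest valid set.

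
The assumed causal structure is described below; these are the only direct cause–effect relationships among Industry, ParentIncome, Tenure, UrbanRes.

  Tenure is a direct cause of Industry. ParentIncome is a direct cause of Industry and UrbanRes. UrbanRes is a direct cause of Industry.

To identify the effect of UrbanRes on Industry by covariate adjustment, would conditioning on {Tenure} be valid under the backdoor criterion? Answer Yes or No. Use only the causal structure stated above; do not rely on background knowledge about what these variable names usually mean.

Backdoor paths from UrbanRes to Industry (paths whose first edge points into UrbanRes):
  P1: UrbanRes <- ParentIncome -> Industry
Condition 1 (no descendant of UrbanRes in the set): holds — descendants of UrbanRes are {Industry}; none are in {Tenure}.
Condition 2 (every backdoor path blocked by {Tenure}):
  P1: open — no interior node is in the conditioning set.
{Tenure} does not satisfy the backdoor criterion.

No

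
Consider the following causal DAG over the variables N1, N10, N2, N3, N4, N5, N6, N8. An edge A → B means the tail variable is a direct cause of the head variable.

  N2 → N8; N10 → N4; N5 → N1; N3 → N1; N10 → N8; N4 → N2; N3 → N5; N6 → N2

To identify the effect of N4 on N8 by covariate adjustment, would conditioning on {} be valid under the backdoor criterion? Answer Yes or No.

No

Backdoor paths from N4 to N8 (paths whose first edge points into N4):
  P1: N4 <- N10 -> N8
Condition 1 (no descendant of N4 in the set): holds — descendants of N4 are {N2, N8}; none are in {}.
Condition 2 (every backdoor path blocked by {}):
  P1: open — no interior node is in the conditioning set.
{} does not satisfy the backdoor criterion.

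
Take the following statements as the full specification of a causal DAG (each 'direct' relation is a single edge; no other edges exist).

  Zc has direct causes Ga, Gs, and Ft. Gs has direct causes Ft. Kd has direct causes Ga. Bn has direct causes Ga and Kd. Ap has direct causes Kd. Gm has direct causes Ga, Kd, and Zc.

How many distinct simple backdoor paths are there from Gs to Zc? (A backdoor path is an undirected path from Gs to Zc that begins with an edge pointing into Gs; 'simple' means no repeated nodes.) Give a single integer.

1

A backdoor path from Gs to Zc is any simple undirected path whose first edge points into Gs (i.e. leaves Gs via a parent).
Parents of Gs: {Ft}.
Enumerating:
  P1: Gs <- Ft -> Zc
That exhausts the simple backdoor paths. Count: 1.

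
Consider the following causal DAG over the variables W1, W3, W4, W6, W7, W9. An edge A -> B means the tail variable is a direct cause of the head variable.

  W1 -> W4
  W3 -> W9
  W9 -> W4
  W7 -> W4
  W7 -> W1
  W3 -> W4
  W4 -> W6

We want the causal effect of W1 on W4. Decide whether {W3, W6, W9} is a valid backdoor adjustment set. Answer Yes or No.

No

Backdoor paths from W1 to W4 (paths whose first edge points into W1):
  P1: W1 <- W7 -> W4
Condition 1 (no descendant of W1 in the set): FAILS — W6 is a descendant of W1.
Condition 2 (every backdoor path blocked by {W3, W6, W9}):
  P1: open — no interior node is in the conditioning set.
{W3, W6, W9} does not satisfy the backdoor criterion.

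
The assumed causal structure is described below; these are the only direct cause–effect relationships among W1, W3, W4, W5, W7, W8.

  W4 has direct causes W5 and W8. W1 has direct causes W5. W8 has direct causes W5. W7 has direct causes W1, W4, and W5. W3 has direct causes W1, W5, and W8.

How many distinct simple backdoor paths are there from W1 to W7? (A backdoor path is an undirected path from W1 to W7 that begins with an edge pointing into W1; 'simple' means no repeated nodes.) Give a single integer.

A backdoor path from W1 to W7 is any simple undirected path whose first edge points into W1 (i.e. leaves W1 via a parent).
Parents of W1: {W5}.
Enumerating:
  P1: W1 <- W5 -> W8 -> W4 -> W7
  P2: W1 <- W5 -> W4 -> W7
  P3: W1 <- W5 -> W3 <- W8 -> W4 -> W7
  P4: W1 <- W5 -> W7
That exhausts the simple backdoor paths. Count: 4.

4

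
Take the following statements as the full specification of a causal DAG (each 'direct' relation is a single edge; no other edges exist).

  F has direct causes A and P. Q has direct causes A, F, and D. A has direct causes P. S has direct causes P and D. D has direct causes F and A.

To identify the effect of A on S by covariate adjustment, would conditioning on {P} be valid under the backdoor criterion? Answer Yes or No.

Backdoor paths from A to S (paths whose first edge points into A):
  P1: A <- P -> F -> D -> S
  P2: A <- P -> F -> Q <- D -> S
  P3: A <- P -> S
Condition 1 (no descendant of A in the set): holds — descendants of A are {D, F, Q, S}; none are in {P}.
Condition 2 (every backdoor path blocked by {P}):
  P1: blocked at fork node P ∈ conditioning set.
  P2: blocked at fork node P ∈ conditioning set.
  P3: blocked at fork node P ∈ conditioning set.
{P} satisfies the backdoor criterion.

Yes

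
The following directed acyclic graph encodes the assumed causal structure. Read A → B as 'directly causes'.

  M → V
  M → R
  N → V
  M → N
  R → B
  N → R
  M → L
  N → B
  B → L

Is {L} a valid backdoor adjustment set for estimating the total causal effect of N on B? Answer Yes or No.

No

Backdoor paths from N to B (paths whose first edge points into N):
  P1: N <- M -> R -> B
  P2: N <- M -> L <- B
Condition 1 (no descendant of N in the set): FAILS — L is a descendant of N.
Condition 2 (every backdoor path blocked by {L}):
  P1: open — no interior node is in the conditioning set.
  P2: open — collider(s) L are conditioned on (or have a conditioned descendant) and no non-collider on the path is in the set.
{L} does not satisfy the backdoor criterion.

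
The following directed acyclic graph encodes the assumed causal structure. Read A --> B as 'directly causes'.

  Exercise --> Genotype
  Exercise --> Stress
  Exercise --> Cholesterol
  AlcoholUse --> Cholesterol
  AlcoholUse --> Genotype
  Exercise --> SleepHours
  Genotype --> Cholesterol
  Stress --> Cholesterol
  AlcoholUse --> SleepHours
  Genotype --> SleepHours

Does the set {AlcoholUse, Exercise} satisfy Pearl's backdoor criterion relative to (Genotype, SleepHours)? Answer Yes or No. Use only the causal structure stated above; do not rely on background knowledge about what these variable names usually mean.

Yes

Backdoor paths from Genotype to SleepHours (paths whose first edge points into Genotype):
  P1: Genotype <- AlcoholUse -> SleepHours
  P2: Genotype <- AlcoholUse -> Cholesterol <- Exercise -> SleepHours
  P3: Genotype <- AlcoholUse -> Cholesterol <- Stress <- Exercise -> SleepHours
  P4: Genotype <- Exercise -> SleepHours
  P5: Genotype <- Exercise -> Stress -> Cholesterol <- AlcoholUse -> SleepHours
  P6: Genotype <- Exercise -> Cholesterol <- AlcoholUse -> SleepHours
Condition 1 (no descendant of Genotype in the set): holds — descendants of Genotype are {Cholesterol, SleepHours}; none are in {AlcoholUse, Exercise}.
Condition 2 (every backdoor path blocked by {AlcoholUse, Exercise}):
  P1: blocked at fork node AlcoholUse ∈ conditioning set.
  P2: blocked at fork node AlcoholUse ∈ conditioning set.
  P3: blocked at fork node AlcoholUse ∈ conditioning set.
  P4: blocked at fork node Exercise ∈ conditioning set.
  P5: blocked at fork node Exercise ∈ conditioning set.
  P6: blocked at fork node Exercise ∈ conditioning set.
{AlcoholUse, Exercise} satisfies the backdoor criterion.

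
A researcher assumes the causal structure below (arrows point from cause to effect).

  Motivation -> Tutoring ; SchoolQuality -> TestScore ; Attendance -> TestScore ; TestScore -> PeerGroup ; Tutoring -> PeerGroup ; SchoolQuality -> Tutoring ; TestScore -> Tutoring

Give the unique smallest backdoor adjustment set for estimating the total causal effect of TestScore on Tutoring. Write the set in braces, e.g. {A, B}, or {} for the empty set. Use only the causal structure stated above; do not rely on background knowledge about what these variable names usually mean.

{SchoolQuality}

Variables eligible for adjustment (non-descendants of TestScore, excluding TestScore and Tutoring): {Attendance, Motivation, SchoolQuality}.
Backdoor paths from TestScore to Tutoring:
  P1: TestScore <- SchoolQuality -> Tutoring
The empty set is not sufficient: P1 (TestScore <- SchoolQuality -> Tutoring) has no collider blocking it and no conditioned non-collider, so it is open.
Try {SchoolQuality}:
  P1: blocked at fork node SchoolQuality ∈ conditioning set.
{SchoolQuality} contains no descendant of TestScore and blocks every backdoor path.
No other singleton works — e.g. {Attendance} leaves P1 open — so {SchoolQuality} is the unique smallest valid adjustment set.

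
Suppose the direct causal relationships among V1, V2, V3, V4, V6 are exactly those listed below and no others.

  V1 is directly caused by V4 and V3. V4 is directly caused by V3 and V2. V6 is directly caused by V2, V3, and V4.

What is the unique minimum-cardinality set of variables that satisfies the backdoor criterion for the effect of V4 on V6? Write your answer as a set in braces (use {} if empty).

{V2, V3}

Variables eligible for adjustment (non-descendants of V4, excluding V4 and V6): {V2, V3}.
Backdoor paths from V4 to V6:
  P1: V4 <- V2 -> V6
  P2: V4 <- V3 -> V6
The empty set is not sufficient: P1 (V4 <- V2 -> V6) has no collider blocking it and no conditioned non-collider, so it is open.
Try {V2, V3}:
  P1: blocked at fork node V2 ∈ conditioning set.
  P2: blocked at fork node V3 ∈ conditioning set.
{V2, V3} contains no descendant of V4 and blocks every backdoor path.
Every element of {V2, V3} is needed (dropping V2 leaves P1 open; dropping V3 leaves P2 open), so no proper subset is valid.
Among all size-2 subsets of the eligible variables, only {V2, V3} blocks every backdoor path, so it is the unique smallest valid adjustment set.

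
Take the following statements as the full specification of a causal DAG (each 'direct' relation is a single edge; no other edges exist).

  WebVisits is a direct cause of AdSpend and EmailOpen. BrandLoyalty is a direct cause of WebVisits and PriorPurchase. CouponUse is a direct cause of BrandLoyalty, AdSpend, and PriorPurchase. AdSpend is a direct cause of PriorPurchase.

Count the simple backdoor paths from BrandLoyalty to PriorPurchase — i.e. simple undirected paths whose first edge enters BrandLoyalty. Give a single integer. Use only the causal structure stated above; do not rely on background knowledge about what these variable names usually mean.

A backdoor path from BrandLoyalty to PriorPurchase is any simple undirected path whose first edge points into BrandLoyalty (i.e. leaves BrandLoyalty via a parent).
Parents of BrandLoyalty: {CouponUse}.
Enumerating:
  P1: BrandLoyalty <- CouponUse -> AdSpend -> PriorPurchase
  P2: BrandLoyalty <- CouponUse -> PriorPurchase
That exhausts the simple backdoor paths. Count: 2.

2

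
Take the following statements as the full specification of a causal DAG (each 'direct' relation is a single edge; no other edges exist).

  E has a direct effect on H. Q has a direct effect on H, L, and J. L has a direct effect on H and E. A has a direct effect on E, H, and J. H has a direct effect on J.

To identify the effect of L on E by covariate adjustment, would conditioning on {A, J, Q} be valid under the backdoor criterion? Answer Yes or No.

No

Backdoor paths from L to E (paths whose first edge points into L):
  P1: L <- Q -> H <- A -> E
  P2: L <- Q -> H <- E
  P3: L <- Q -> H -> J <- A -> E
  P4: L <- Q -> J <- A -> E
  P5: L <- Q -> J <- A -> H <- E
  P6: L <- Q -> J <- H <- A -> E
  P7: L <- Q -> J <- H <- E
Condition 1 (no descendant of L in the set): FAILS — J is a descendant of L.
Condition 2 (every backdoor path blocked by {A, J, Q}):
  P1: blocked at fork node Q ∈ conditioning set.
  P2: blocked at fork node Q ∈ conditioning set.
  P3: blocked at fork node Q ∈ conditioning set.
  P4: blocked at fork node Q ∈ conditioning set.
  P5: blocked at fork node Q ∈ conditioning set.
  P6: blocked at fork node Q ∈ conditioning set.
  P7: blocked at fork node Q ∈ conditioning set.
{A, J, Q} does not satisfy the backdoor criterion.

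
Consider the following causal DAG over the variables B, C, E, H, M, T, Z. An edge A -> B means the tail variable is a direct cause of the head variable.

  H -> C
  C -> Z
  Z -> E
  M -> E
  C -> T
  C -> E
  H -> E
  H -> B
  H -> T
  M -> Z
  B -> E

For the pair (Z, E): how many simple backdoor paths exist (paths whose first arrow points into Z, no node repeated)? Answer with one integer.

A backdoor path from Z to E is any simple undirected path whose first edge points into Z (i.e. leaves Z via a parent).
Parents of Z: {C, M}.
Enumerating:
  P1: Z <- C <- H -> B -> E
  P2: Z <- C <- H -> E
  P3: Z <- C -> T <- H -> B -> E
  P4: Z <- C -> T <- H -> E
  P5: Z <- C -> E
  P6: Z <- M -> E
That exhausts the simple backdoor paths. Count: 6.

6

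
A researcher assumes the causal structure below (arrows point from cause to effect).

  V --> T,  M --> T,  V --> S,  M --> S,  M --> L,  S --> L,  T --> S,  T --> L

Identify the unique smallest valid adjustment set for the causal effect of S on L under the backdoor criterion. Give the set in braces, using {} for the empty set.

{M, T}

Variables eligible for adjustment (non-descendants of S, excluding S and L): {M, T, V}.
Backdoor paths from S to L:
  P1: S <- M -> T -> L
  P2: S <- M -> L
  P3: S <- V -> T <- M -> L
  P4: S <- V -> T -> L
  P5: S <- T <- M -> L
  P6: S <- T -> L
The empty set is not sufficient: P1 (S <- M -> T -> L) has no collider blocking it and no conditioned non-collider, so it is open.
Try {M, T}:
  P1: blocked at fork node M ∈ conditioning set.
  P2: blocked at fork node M ∈ conditioning set.
  P3: blocked at fork node M ∈ conditioning set.
  P4: blocked at chain node T ∈ conditioning set.
  P5: blocked at chain node T ∈ conditioning set.
  P6: blocked at fork node T ∈ conditioning set.
{M, T} contains no descendant of S and blocks every backdoor path.
Every element of {M, T} is needed (dropping M leaves P2 open; dropping T leaves P4 open), so no proper subset is valid.
Among all size-2 subsets of the eligible variables, only {M, T} blocks every backdoor path, so it is the unique smallest valid adjustment set.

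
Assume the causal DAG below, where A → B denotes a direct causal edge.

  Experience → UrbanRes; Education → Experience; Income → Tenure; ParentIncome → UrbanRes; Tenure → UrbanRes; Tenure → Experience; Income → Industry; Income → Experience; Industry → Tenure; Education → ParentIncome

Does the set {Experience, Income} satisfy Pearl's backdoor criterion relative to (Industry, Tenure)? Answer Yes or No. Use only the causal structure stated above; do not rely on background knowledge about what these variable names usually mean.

No

Backdoor paths from Industry to Tenure (paths whose first edge points into Industry):
  P1: Industry <- Income -> Tenure
  P2: Industry <- Income -> Experience <- Education -> ParentIncome -> UrbanRes <- Tenure
  P3: Industry <- Income -> Experience <- Tenure
  P4: Industry <- Income -> Experience -> UrbanRes <- Tenure
Condition 1 (no descendant of Industry in the set): FAILS — Experience is a descendant of Industry.
Condition 2 (every backdoor path blocked by {Experience, Income}):
  P1: blocked at fork node Income ∈ conditioning set.
  P2: blocked at fork node Income ∈ conditioning set.
  P3: blocked at fork node Income ∈ conditioning set.
  P4: blocked at fork node Income ∈ conditioning set.
{Experience, Income} does not satisfy the backdoor criterion.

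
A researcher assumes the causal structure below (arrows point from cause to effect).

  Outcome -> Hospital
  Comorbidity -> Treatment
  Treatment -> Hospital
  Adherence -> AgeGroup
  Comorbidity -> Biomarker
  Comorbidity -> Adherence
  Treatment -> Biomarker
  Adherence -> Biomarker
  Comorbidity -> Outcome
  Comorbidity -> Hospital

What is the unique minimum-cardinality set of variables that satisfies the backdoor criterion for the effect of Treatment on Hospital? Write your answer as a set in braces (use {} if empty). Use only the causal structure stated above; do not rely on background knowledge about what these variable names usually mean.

Variables eligible for adjustment (non-descendants of Treatment, excluding Treatment and Hospital): {Adherence, AgeGroup, Comorbidity, Outcome}.
Backdoor paths from Treatment to Hospital:
  P1: Treatment <- Comorbidity -> Outcome -> Hospital
  P2: Treatment <- Comorbidity -> Hospital
The empty set is not sufficient: P1 (Treatment <- Comorbidity -> Outcome -> Hospital) has no collider blocking it and no conditioned non-collider, so it is open.
Try {Comorbidity}:
  P1: blocked at fork node Comorbidity ∈ conditioning set.
  P2: blocked at fork node Comorbidity ∈ conditioning set.
{Comorbidity} contains no descendant of Treatment and blocks every backdoor path.
No other singleton works — e.g. {Outcome} leaves P2 open — so {Comorbidity} is the unique smallest valid adjustment set.

{Comorbidity}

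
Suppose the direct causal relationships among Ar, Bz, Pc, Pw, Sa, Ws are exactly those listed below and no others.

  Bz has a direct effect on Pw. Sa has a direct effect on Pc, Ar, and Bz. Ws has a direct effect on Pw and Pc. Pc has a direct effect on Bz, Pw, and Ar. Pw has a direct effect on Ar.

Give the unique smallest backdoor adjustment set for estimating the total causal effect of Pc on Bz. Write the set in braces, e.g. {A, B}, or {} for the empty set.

{Sa}

Variables eligible for adjustment (non-descendants of Pc, excluding Pc and Bz): {Sa, Ws}.
Backdoor paths from Pc to Bz:
  P1: Pc <- Ws -> Pw <- Bz
  P2: Pc <- Ws -> Pw -> Ar <- Sa -> Bz
  P3: Pc <- Sa -> Bz
  P4: Pc <- Sa -> Ar <- Pw <- Bz
The empty set is not sufficient: P3 (Pc <- Sa -> Bz) has no collider blocking it and no conditioned non-collider, so it is open.
Try {Sa}:
  P1: blocked at collider Pw (neither it nor any descendant is in the conditioning set).
  P2: blocked at collider Ar (neither it nor any descendant is in the conditioning set).
  P3: blocked at fork node Sa ∈ conditioning set.
  P4: blocked at fork node Sa ∈ conditioning set.
{Sa} contains no descendant of Pc and blocks every backdoor path.
No other singleton works — e.g. {Ws} leaves P3 open — so {Sa} is the unique smallest valid adjustment set.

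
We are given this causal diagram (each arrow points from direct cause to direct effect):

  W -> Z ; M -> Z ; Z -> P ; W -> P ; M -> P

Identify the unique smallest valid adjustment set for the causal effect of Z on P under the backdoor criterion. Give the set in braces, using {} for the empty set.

{M, W}

Variables eligible for adjustment (non-descendants of Z, excluding Z and P): {M, W}.
Backdoor paths from Z to P:
  P1: Z <- W -> P
  P2: Z <- M -> P
The empty set is not sufficient: P1 (Z <- W -> P) has no collider blocking it and no conditioned non-collider, so it is open.
Try {M, W}:
  P1: blocked at fork node W ∈ conditioning set.
  P2: blocked at fork node M ∈ conditioning set.
{M, W} contains no descendant of Z and blocks every backdoor path.
Every element of {M, W} is needed (dropping M leaves P2 open; dropping W leaves P1 open), so no proper subset is valid.
Among all size-2 subsets of the eligible variables, only {M, W} blocks every backdoor path, so it is the unique smallest valid adjustment set.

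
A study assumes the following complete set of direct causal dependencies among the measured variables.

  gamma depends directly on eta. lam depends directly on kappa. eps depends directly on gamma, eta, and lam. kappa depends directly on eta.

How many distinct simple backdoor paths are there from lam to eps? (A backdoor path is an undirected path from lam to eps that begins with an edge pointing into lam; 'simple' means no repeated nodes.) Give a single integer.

2

A backdoor path from lam to eps is any simple undirected path whose first edge points into lam (i.e. leaves lam via a parent).
Parents of lam: {kappa}.
Enumerating:
  P1: lam <- kappa <- eta -> gamma -> eps
  P2: lam <- kappa <- eta -> eps
That exhausts the simple backdoor paths. Count: 2.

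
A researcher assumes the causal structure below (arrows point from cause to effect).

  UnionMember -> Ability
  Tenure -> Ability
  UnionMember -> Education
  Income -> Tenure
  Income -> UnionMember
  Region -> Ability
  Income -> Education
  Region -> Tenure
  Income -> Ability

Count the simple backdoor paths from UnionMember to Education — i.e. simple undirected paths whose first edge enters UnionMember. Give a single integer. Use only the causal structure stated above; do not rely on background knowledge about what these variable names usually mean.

A backdoor path from UnionMember to Education is any simple undirected path whose first edge points into UnionMember (i.e. leaves UnionMember via a parent).
Parents of UnionMember: {Income}.
Enumerating:
  P1: UnionMember <- Income -> Education
That exhausts the simple backdoor paths. Count: 1.

1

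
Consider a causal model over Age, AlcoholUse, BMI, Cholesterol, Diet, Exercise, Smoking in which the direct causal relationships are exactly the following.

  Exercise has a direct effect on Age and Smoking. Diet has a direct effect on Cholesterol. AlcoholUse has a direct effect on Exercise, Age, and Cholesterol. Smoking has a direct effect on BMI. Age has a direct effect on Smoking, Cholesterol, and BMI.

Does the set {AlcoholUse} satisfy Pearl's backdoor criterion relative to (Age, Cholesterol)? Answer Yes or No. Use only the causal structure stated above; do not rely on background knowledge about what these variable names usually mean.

Yes

Backdoor paths from Age to Cholesterol (paths whose first edge points into Age):
  P1: Age <- AlcoholUse -> Cholesterol
  P2: Age <- Exercise <- AlcoholUse -> Cholesterol
Condition 1 (no descendant of Age in the set): holds — descendants of Age are {BMI, Cholesterol, Smoking}; none are in {AlcoholUse}.
Condition 2 (every backdoor path blocked by {AlcoholUse}):
  P1: blocked at fork node AlcoholUse ∈ conditioning set.
  P2: blocked at fork node AlcoholUse ∈ conditioning set.
{AlcoholUse} satisfies the backdoor criterion.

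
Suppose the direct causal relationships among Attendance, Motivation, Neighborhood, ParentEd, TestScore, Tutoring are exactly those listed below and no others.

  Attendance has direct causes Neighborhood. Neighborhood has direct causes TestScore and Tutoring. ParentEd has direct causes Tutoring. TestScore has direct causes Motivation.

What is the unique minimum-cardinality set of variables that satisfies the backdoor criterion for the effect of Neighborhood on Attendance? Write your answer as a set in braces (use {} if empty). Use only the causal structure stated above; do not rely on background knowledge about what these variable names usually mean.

Variables eligible for adjustment (non-descendants of Neighborhood, excluding Neighborhood and Attendance): {Motivation, ParentEd, TestScore, Tutoring}.
Backdoor paths from Neighborhood to Attendance:
  (none)
With no backdoor paths the empty set already satisfies the criterion, and it is trivially minimal.

{}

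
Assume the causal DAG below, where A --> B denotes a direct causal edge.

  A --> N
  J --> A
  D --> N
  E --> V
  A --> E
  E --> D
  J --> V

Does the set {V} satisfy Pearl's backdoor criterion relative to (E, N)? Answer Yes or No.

No

Backdoor paths from E to N (paths whose first edge points into E):
  P1: E <- A -> N
Condition 1 (no descendant of E in the set): FAILS — V is a descendant of E.
Condition 2 (every backdoor path blocked by {V}):
  P1: open — no interior node is in the conditioning set.
{V} does not satisfy the backdoor criterion.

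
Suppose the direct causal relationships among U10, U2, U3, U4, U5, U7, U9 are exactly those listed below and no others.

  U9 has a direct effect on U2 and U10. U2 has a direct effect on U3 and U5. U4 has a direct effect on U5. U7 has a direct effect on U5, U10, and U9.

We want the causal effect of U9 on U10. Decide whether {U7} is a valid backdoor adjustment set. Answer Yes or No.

Backdoor paths from U9 to U10 (paths whose first edge points into U9):
  P1: U9 <- U7 -> U10
Condition 1 (no descendant of U9 in the set): holds — descendants of U9 are {U10, U2, U3, U5}; none are in {U7}.
Condition 2 (every backdoor path blocked by {U7}):
  P1: blocked at fork node U7 ∈ conditioning set.
{U7} satisfies the backdoor criterion.

Yes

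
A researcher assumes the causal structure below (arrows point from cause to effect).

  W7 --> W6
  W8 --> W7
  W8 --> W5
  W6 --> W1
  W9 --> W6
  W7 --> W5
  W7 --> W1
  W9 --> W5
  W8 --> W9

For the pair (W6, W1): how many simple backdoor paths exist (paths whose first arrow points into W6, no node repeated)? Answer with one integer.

A backdoor path from W6 to W1 is any simple undirected path whose first edge points into W6 (i.e. leaves W6 via a parent).
Parents of W6: {W7, W9}.
Enumerating:
  P1: W6 <- W9 <- W8 -> W7 -> W1
  P2: W6 <- W9 <- W8 -> W5 <- W7 -> W1
  P3: W6 <- W9 -> W5 <- W8 -> W7 -> W1
  P4: W6 <- W9 -> W5 <- W7 -> W1
  P5: W6 <- W7 -> W1
That exhausts the simple backdoor paths. Count: 5.

5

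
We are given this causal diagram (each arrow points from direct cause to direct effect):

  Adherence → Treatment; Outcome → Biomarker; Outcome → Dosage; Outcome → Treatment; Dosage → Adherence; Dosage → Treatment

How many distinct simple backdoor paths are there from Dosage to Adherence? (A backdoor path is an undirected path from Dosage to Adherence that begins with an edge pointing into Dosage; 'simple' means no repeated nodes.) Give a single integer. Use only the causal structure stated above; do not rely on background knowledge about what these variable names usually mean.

A backdoor path from Dosage to Adherence is any simple undirected path whose first edge points into Dosage (i.e. leaves Dosage via a parent).
Parents of Dosage: {Outcome}.
Enumerating:
  P1: Dosage <- Outcome -> Treatment <- Adherence
That exhausts the simple backdoor paths. Count: 1.

1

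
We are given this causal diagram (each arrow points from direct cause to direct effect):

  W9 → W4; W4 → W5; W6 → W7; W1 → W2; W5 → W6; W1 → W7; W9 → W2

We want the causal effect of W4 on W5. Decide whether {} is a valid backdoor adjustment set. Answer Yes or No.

Yes

Backdoor paths from W4 to W5 (paths whose first edge points into W4):
  P1: W4 <- W9 -> W2 <- W1 -> W7 <- W6 <- W5
Condition 1 (no descendant of W4 in the set): holds — descendants of W4 are {W5, W6, W7}; none are in {}.
Condition 2 (every backdoor path blocked by {}):
  P1: blocked at collider W2 (neither it nor any descendant is in the conditioning set).
{} satisfies the backdoor criterion.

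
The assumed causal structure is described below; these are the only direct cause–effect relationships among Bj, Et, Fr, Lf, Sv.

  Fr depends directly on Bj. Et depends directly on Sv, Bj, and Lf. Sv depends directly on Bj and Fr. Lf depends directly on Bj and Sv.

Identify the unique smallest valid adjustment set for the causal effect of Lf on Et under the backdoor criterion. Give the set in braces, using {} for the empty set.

Variables eligible for adjustment (non-descendants of Lf, excluding Lf and Et): {Bj, Fr, Sv}.
Backdoor paths from Lf to Et:
  P1: Lf <- Bj -> Fr -> Sv -> Et
  P2: Lf <- Bj -> Sv -> Et
  P3: Lf <- Bj -> Et
  P4: Lf <- Sv <- Bj -> Et
  P5: Lf <- Sv <- Fr <- Bj -> Et
  P6: Lf <- Sv -> Et
The empty set is not sufficient: P1 (Lf <- Bj -> Fr -> Sv -> Et) has no collider blocking it and no conditioned non-collider, so it is open.
Try {Bj, Sv}:
  P1: blocked at fork node Bj ∈ conditioning set.
  P2: blocked at fork node Bj ∈ conditioning set.
  P3: blocked at fork node Bj ∈ conditioning set.
  P4: blocked at chain node Sv ∈ conditioning set.
  P5: blocked at chain node Sv ∈ conditioning set.
  P6: blocked at fork node Sv ∈ conditioning set.
{Bj, Sv} contains no descendant of Lf and blocks every backdoor path.
Every element of {Bj, Sv} is needed (dropping Bj leaves P3 open; dropping Sv leaves P6 open), so no proper subset is valid.
Among all size-2 subsets of the eligible variables, only {Bj, Sv} blocks every backdoor path, so it is the unique smallest valid adjustment set.

{Bj, Sv}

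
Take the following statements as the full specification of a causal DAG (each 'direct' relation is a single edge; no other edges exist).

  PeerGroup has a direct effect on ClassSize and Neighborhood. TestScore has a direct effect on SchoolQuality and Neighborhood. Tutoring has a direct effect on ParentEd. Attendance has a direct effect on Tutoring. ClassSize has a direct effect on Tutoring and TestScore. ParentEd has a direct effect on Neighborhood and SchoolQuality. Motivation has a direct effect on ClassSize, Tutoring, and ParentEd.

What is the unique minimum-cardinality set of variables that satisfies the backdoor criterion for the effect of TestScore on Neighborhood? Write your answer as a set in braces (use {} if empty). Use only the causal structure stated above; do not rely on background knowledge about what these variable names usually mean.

Variables eligible for adjustment (non-descendants of TestScore, excluding TestScore and Neighborhood): {Attendance, ClassSize, Motivation, ParentEd, PeerGroup, Tutoring}.
Backdoor paths from TestScore to Neighborhood:
  P1: TestScore <- ClassSize <- PeerGroup -> Neighborhood
  P2: TestScore <- ClassSize <- Motivation -> Tutoring -> ParentEd -> Neighborhood
  P3: TestScore <- ClassSize <- Motivation -> ParentEd -> Neighborhood
  P4: TestScore <- ClassSize -> Tutoring <- Motivation -> ParentEd -> Neighborhood
  P5: TestScore <- ClassSize -> Tutoring -> ParentEd -> Neighborhood
The empty set is not sufficient: P1 (TestScore <- ClassSize <- PeerGroup -> Neighborhood) has no collider blocking it and no conditioned non-collider, so it is open.
Try {ClassSize}:
  P1: blocked at chain node ClassSize ∈ conditioning set.
  P2: blocked at chain node ClassSize ∈ conditioning set.
  P3: blocked at chain node ClassSize ∈ conditioning set.
  P4: blocked at fork node ClassSize ∈ conditioning set.
  P5: blocked at fork node ClassSize ∈ conditioning set.
{ClassSize} contains no descendant of TestScore and blocks every backdoor path.
No other singleton works — e.g. {Attendance} leaves P1 open — so {ClassSize} is the unique smallest valid adjustment set.

{ClassSize}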